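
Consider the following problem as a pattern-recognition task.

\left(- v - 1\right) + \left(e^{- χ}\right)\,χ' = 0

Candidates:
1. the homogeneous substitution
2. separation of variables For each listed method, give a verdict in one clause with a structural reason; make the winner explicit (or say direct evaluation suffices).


Diagnosis: separation of variables — separating collects all χ-dependence with the derivative and leaves all v-dependence opposite: variables separate.
- the homogeneous substitution — the slope changes under joint rescaling, failing the degree-zero test.
- separation of variables: yes, a natural case for it.


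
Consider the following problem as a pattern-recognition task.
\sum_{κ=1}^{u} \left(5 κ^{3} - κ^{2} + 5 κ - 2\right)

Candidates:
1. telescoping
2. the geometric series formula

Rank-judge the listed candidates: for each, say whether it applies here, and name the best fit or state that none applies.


Best approach: no special technique — the sum is polynomial through and through; closed forms for each power of κ finish it directly.
- telescoping — neither a shifted-difference shape nor integer-spaced poles are present.
- the geometric series formula — dividing successive terms gives an index-dependent quantity, not a constant.


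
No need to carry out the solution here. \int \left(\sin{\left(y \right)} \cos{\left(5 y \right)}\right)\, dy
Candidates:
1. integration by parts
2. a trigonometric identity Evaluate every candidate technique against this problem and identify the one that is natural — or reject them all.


Technique: a trigonometric identity — two sinusoids at different rates multiply in \sin{\left(y \right)} \cos{\left(5 y \right)}; the product-to-sum identity uncouples them.
- integration by parts — not the fit here: there is no polynomial factor to ladder down — parts can still close the trigonometric product by recursion, though the identity rewrite is the direct route.
- a trigonometric identity: applicable, and directly so.


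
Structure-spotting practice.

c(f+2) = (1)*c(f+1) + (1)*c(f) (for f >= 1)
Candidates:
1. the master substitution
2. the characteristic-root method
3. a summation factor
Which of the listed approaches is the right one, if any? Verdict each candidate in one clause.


Best approach: the characteristic-root method — because shifting f leaves the equation's coefficients unchanged, exponential trials reduce it to algebra.
- the master substitution — the recursion steps by a constant offset, so exponential reindexing is pointless.
- the characteristic-root method — applies; the problem has the shape this method handles.
- a summation factor — the recurrence reaches back more than one step, outside the first-order family a summation factor normalizes.


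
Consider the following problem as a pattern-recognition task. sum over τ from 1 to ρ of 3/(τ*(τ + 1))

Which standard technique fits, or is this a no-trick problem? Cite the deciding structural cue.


Technique: telescoping — the denominator's roots in 3/(τ*(τ + 1)) sit an integer apart: decomposition produces a self-cancelling chain.


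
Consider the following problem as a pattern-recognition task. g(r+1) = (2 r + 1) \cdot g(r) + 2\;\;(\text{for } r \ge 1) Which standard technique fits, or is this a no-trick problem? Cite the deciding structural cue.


Diagnosis: a summation factor — first-order, linear, moving coefficient 2 r + 1: the discrete analogue of an integrating factor handles it.


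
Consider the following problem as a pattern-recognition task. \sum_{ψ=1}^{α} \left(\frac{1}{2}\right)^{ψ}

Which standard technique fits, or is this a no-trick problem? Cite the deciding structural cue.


Technique: the geometric series formula — the ratio of consecutive terms is the constant \frac{1}{2}, independent of the index — a geometric sum.


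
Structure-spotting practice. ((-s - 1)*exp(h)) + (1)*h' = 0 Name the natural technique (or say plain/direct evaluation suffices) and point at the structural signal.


Verdict: separation of variables — all dependence on the two variables factors apart, the defining separable shape.


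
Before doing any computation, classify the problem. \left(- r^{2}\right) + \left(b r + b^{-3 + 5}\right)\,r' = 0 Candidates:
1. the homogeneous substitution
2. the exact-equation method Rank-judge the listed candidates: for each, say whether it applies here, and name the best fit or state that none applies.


Best approach: the homogeneous substitution — the slope's numerator and denominator have matching total degree, so it depends only on r/b and the ratio substitution collapses it. A Bernoulli substitution after rearrangement (possibly exchanging dependent and independent variable) is a fair alternative; the homogeneous route works on the equation as it stands.
- the homogeneous substitution: applies; the problem has the shape this method handles.
- the exact-equation method: the mixed partial derivatives differ, so the left side is not a total differential.


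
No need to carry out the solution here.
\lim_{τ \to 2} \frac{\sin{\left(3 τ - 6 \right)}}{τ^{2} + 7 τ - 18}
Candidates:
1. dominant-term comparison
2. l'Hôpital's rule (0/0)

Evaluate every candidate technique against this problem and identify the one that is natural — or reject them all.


Diagnosis: l'Hôpital's rule (0/0) — substituting 2 gives 0 over 0; differentiate top and bottom once and re-evaluate. One could equally expand both pieces locally and compare leading terms; the rule does that in one stroke.
- dominant-term comparison: this is not a rational comparison of growth rates at infinity.
- l'Hôpital's rule (0/0): a fit — the right tool for this form.


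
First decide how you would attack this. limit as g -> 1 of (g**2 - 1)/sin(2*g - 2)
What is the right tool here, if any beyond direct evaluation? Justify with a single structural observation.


Method: l'Hôpital's rule (0/0) — both numerator and denominator vanish at 1: the genuine 0/0 indeterminate that l'Hôpital exists for. A local series expansion at the point resolves it as well; the rule is the packaged version of that step.


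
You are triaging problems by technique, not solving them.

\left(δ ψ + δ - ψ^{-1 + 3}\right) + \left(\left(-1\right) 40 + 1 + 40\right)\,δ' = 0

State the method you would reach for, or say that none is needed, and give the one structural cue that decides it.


Technique: a linear integrating factor — the unknown enters only to the first power against a nonzero forcing term — the integrating-factor template applies directly.


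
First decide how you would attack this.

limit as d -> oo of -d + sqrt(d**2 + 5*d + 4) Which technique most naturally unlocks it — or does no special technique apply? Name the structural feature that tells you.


Diagnosis: conjugate multiplication — neither sqrt(d**2 + 5*d + 4) nor d converges alone, so rewrite their difference as a conjugate-rationalized quotient first.


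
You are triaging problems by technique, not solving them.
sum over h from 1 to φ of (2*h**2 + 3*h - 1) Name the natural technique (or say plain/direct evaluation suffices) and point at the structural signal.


Verdict: no special technique — every summand is a constant multiple of a power of h — apply the standard power-sum identities one degree at a time.


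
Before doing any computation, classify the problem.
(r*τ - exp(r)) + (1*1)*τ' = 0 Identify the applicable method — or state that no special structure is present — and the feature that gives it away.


Method: a linear integrating factor — the equation is linear in τ with coefficient r; multiplying by the integrating factor exp(∫r) makes the left side a perfect derivative.


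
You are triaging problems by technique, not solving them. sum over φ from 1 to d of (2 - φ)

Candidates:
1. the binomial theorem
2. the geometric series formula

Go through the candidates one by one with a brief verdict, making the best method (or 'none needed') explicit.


Technique: no special technique — the sum is polynomial through and through; closed forms for each power of φ finish it directly.
- the binomial theorem: the terms lack the binomial-coefficient-weighted complementary-power pattern of an expansion.
- the geometric series formula: no single multiplier carries one term to the next throughout the sum.


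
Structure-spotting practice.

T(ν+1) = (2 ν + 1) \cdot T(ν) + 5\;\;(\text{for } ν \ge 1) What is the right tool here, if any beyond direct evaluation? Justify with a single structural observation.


Diagnosis: a summation factor — first-order, linear, moving coefficient 2 ν + 1: the discrete analogue of an integrating factor handles it.


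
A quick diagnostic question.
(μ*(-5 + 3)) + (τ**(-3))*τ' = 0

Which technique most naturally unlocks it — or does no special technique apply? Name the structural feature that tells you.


Verdict: separation of variables — all dependence on the two variables factors apart, the defining separable shape. The cross-partial test also passes here (vacuously, each side single-variable); the potential-function route would work, separation is simply more immediate.


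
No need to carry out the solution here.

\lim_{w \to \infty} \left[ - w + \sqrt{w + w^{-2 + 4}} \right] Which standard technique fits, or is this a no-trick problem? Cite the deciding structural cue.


Verdict: conjugate multiplication — divergence minus divergence hides a finite answer — expose it by pairing \sqrt{w + w^{-2 + 4}} - w with its conjugate.


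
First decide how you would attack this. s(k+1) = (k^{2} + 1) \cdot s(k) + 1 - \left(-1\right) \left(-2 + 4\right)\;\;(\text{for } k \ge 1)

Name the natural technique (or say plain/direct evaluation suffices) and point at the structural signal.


Diagnosis: a summation factor — the coefficient k^{2} + 1 drifts with the index, so no fixed root exists; normalizing by the cumulative product telescopes it.


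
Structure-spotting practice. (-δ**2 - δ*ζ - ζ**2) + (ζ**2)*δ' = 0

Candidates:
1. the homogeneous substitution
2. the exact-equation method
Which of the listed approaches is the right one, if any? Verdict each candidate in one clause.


Best approach: the homogeneous substitution — the slope's numerator and denominator have matching total degree, so it depends only on δ/ζ and the ratio substitution collapses it.
- the homogeneous substitution — applicable, and directly so.
- the exact-equation method — no potential function has this form as its differential, as written.


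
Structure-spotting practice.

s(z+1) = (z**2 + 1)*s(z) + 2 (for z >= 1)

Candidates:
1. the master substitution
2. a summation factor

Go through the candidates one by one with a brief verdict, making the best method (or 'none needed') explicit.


Technique: a summation factor — normalize by the running product of z**2 + 1: the left side becomes a difference, and differences sum.
- the master substitution — no fixed divisor shrinks the index between calls.
- a summation factor: applies; the problem has the shape this method handles.


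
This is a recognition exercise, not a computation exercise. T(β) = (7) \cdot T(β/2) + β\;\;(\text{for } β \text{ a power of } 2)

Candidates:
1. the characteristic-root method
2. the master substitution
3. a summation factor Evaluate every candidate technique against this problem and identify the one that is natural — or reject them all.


Technique: the master substitution — the argument shrinks by the factor 2, so measure the index on a logarithmic scale and the recursion becomes a shift.
- the characteristic-root method — the recursion divides its index rather than shifting it — outside the constant-shift family the root method covers.
- the master substitution — applicable, and directly so.
- a summation factor — the recursion divides its index rather than shifting it — there is no previous-term chain for a summation factor to telescope.


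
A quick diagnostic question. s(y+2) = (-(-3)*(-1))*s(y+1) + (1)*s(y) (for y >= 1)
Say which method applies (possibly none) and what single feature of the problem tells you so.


Method: the characteristic-root method — shift-invariance with fixed coefficients calls for exponential trials; the characteristic polynomial finds every r^y.


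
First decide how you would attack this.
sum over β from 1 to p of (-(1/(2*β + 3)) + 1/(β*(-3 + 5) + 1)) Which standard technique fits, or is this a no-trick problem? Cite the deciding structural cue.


Verdict: telescoping — a difference of consecutive values of one function (1/(β*(-3 + 5) + 1) at one index and the next) — telescoping by construction.


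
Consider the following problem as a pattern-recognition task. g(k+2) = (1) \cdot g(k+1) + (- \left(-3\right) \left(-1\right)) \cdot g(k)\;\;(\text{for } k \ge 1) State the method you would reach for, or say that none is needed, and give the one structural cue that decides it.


Method: the characteristic-root method — this is the constant-coefficient homogeneous case — the whole solution in k reduces to a polynomial's roots.


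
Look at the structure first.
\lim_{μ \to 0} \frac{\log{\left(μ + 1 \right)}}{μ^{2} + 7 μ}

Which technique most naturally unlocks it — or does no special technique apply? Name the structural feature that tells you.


Verdict: l'Hôpital's rule (0/0) — the 0/0 form at 0 is the signature situation for l'Hôpital's rule. A first-order expansion at the point is an equally standard path; the rule packages it.


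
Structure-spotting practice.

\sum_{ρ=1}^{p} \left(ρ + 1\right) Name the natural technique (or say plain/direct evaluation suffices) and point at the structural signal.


Technique: no special technique — the sum is polynomial through and through; closed forms for each power of ρ finish it directly.


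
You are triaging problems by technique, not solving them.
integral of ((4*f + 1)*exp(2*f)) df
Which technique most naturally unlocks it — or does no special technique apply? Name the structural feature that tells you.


Technique: integration by parts — a polynomial factor 4*f + 1 multiplies exp(2*f); differentiating 4*f + 1 lowers its degree while exp(2*f) integrates cleanly, so parts wins.


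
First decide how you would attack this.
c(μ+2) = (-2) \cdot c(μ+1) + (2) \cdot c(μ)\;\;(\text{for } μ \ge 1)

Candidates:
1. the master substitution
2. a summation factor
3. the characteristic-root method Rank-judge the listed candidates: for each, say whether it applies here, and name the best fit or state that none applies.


Diagnosis: the characteristic-root method — every coefficient is a fixed number and the forcing is zero — substitute r^μ and read off the root equation.
- the master substitution — the recursion steps by a constant offset, so exponential reindexing is pointless.
- a summation factor: the recurrence reaches back more than one step, outside the first-order family a summation factor normalizes.
- the characteristic-root method: yes, a natural case for it.


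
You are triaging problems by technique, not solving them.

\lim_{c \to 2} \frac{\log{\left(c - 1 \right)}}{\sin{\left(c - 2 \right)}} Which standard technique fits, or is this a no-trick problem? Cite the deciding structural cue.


Technique: l'Hôpital's rule (0/0) — the 0/0 form at 2 is the signature situation for l'Hôpital's rule. One could equally expand both pieces locally and compare leading terms; the rule does that in one stroke.


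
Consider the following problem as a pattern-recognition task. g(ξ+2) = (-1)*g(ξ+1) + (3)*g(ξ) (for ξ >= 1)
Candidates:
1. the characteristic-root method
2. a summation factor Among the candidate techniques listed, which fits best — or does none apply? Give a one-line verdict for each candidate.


Best approach: the characteristic-root method — fixed numeric weights on consecutive terms and no forcing term added: the root method in its home territory.
- the characteristic-root method — a fit — the right tool for this form.
- a summation factor: a summation factor telescopes one-step recursions; this one carries higher-order memory.


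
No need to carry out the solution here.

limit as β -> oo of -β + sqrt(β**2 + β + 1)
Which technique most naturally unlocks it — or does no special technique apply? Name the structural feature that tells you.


Diagnosis: conjugate multiplication — neither sqrt(β**2 + β + 1) nor β converges alone, so rewrite their difference as a conjugate-rationalized quotient first.


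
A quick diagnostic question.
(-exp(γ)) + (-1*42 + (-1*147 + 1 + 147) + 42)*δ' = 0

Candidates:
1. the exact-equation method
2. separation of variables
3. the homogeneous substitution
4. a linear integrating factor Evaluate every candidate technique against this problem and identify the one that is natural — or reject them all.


Method: no special technique — with δ absent the equation is not coupled at all: direct integration in γ.
- the exact-equation method — no dependence on the unknown anywhere: exactness is a label without content here.
- separation of variables — with no unknown in the slope, separating variables is a formality — the equation integrates directly.
- the homogeneous substitution — the ratio of the variables does not determine the slope.
- a linear integrating factor: the linear template holds only trivially here (the unknown is absent, so the coefficient is zero) — the method is not the natural label.


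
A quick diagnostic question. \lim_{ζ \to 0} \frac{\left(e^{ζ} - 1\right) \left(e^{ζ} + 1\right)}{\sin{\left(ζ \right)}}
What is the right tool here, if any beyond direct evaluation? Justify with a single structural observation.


Technique: l'Hôpital's rule (0/0) — the 0/0 form at 0 is the signature situation for l'Hôpital's rule. A first-order expansion at the point is an equally standard path; the rule packages it.


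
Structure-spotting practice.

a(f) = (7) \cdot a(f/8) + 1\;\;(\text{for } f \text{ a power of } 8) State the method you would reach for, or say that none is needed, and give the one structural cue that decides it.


Method: the master substitution — the argument contracts 8-fold per step: reindex f exponentially and solve the linear recurrence in the new index.


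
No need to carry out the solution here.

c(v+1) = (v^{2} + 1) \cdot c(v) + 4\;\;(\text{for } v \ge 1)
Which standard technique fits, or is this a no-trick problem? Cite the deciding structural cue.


Diagnosis: a summation factor — one step of memory with a weight v^{2} + 1 that changes as the index grows — the summation-factor construction is built for this.


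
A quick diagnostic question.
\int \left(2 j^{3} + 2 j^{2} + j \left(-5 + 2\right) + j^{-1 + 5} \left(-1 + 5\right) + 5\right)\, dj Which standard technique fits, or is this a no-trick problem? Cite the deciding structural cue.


Best approach: no special technique — nothing composite, nothing rational, nothing trigonometric — each constant-multiple power of j integrates by the power rule alone.


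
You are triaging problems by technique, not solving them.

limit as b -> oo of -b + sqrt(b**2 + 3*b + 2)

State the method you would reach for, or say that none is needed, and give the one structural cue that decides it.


Method: conjugate multiplication — sqrt(b**2 + 3*b + 2) and b both blow up, but their difference is tame once the conjugate rationalizes it.


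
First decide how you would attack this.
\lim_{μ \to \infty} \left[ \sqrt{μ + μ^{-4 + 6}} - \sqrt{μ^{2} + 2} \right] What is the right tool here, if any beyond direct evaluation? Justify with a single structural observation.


Verdict: conjugate multiplication — divergence minus divergence hides a finite answer — expose it by pairing \sqrt{μ + μ^{-4 + 6}} - \sqrt{μ^{2} + 2} with its conjugate.


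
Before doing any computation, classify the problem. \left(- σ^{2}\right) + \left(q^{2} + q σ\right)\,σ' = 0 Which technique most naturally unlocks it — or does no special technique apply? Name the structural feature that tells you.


Technique: the homogeneous substitution — scaling q and σ together leaves the slope fixed — it depends only on σ/q, so substitute the ratio. Suitably rearranged — at times with the variables' roles exchanged — this doubles as a Bernoulli equation; the homogeneous reading needs no such setup.


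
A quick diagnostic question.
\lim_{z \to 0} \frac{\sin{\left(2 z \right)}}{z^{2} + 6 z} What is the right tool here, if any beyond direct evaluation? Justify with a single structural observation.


Diagnosis: l'Hôpital's rule (0/0) — numerator and denominator both vanish at 0 — a genuine 0/0 form, which is exactly when l'Hôpital applies. One could equally expand both pieces locally and compare leading terms; the rule does that in one stroke.


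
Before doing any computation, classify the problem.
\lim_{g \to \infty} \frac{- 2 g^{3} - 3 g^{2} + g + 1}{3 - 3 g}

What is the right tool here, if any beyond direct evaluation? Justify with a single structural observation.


Method: dominant-term comparison — as g grows, only the highest-degree terms matter — compare leading terms and read the limit off. Viewed as a single quotient this is an ∞/∞ form — an at-infinity application of l'Hôpital's rule would also resolve it; comparing leading growth reads the answer without differentiating.


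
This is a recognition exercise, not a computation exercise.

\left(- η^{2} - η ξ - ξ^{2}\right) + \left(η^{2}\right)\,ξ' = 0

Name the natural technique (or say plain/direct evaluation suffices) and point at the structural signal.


Technique: the homogeneous substitution — scaling η and ξ together leaves the slope fixed — it depends only on ξ/η, so substitute the ratio.


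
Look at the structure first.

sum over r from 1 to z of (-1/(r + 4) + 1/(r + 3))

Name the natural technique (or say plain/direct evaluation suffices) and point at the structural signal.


Diagnosis: telescoping — the summand is 1/(r + 3) minus the same expression shifted by one, so consecutive terms cancel in pairs.


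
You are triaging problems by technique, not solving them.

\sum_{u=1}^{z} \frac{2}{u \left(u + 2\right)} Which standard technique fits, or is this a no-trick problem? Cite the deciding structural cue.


Diagnosis: telescoping — the summand \frac{2}{u \left(u + 2\right)} decomposes into fractions whose poles differ by an integer shift — the series collapses.


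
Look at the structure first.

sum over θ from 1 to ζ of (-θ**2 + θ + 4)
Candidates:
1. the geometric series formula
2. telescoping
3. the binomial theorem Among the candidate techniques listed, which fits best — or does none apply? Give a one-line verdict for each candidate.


Technique: no special technique — the sum is polynomial through and through; closed forms for each power of θ finish it directly.
- the geometric series formula: consecutive terms are not related by a fixed multiplier.
- telescoping: in the displayed form, no term reappears at a neighboring index to cancel against.
- the binomial theorem — the summand does not match any term pattern of an expanded binomial power.


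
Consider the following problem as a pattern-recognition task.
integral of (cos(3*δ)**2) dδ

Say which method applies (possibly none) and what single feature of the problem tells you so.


Verdict: a trigonometric identity — cos(3*δ)**2 carries an even exponent — trade it for double-angle cosines before integrating.


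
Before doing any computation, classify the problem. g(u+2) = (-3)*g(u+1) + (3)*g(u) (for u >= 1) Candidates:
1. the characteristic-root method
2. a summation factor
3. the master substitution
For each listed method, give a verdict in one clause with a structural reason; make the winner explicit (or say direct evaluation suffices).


Technique: the characteristic-root method — fixed numeric weights on consecutive terms and no forcing term added: the root method in its home territory.
- the characteristic-root method: applies; the problem has the shape this method handles.
- a summation factor — a summation factor telescopes one-step recursions; this one carries higher-order memory.
- the master substitution — no fixed divisor shrinks the index between calls.


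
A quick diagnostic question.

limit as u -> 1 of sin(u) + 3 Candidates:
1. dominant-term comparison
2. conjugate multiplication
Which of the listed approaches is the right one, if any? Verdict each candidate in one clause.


Method: no special technique — no vanishing denominator and no indeterminate clash at the point — evaluation is immediate.
- dominant-term comparison — no ranking of term growth rates resolves the limit here.
- conjugate multiplication: no difference of divergent radicals appears, so rationalizing has nothing to cancel.


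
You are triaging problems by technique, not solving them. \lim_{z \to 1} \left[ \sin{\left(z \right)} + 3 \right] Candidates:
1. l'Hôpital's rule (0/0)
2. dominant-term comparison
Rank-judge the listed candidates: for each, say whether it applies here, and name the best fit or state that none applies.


Technique: no special technique — the expression is continuous at 1 — substitute and evaluate; no indeterminate form appears.
- l'Hôpital's rule (0/0) — substituting the point produces a determinate value, not a 0 over 0 clash.
- dominant-term comparison: no dominant power emerges to decide the limit by degree comparison.


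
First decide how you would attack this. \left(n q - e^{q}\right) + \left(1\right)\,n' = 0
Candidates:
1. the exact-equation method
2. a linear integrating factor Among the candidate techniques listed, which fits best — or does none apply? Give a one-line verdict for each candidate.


Verdict: a linear integrating factor — n appears only to the first power with coefficient q — the classic integrating-factor setup.
- the exact-equation method — the cross partial derivatives disagree, so no single potential exists.
- a linear integrating factor: applies; the problem has the shape this method handles.


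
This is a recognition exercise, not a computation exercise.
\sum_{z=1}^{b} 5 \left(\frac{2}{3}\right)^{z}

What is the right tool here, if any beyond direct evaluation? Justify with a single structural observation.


Method: the geometric series formula — consecutive terms stand in a fixed index-free ratio — the geometric sum formula closes it.


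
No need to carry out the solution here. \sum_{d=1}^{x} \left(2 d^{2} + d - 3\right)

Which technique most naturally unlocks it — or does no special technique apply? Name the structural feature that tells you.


Best approach: no special technique — Faulhaber territory: sum each constant-multiple power of d with its closed-form formula, no trick required.


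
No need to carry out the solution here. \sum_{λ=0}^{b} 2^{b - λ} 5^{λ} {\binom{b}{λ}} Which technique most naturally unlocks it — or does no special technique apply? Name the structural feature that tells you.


Method: the binomial theorem — {\binom{b}{λ}} weighting matched powers of 5 and 2 is the expanded form of (5 + 2)^b — fold it back up.


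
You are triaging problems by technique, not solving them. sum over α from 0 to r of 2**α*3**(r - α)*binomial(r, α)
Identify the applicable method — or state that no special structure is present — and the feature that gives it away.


Best approach: the binomial theorem — binomial coefficients against complementary powers of 2 and 3: recognize the binomial expansion and resum.


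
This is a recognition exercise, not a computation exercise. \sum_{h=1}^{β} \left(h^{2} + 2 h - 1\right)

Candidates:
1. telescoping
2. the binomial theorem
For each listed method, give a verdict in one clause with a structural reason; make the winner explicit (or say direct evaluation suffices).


Technique: no special technique — the sum is polynomial through and through; closed forms for each power of h finish it directly.
- telescoping — writing out consecutive terms as given produces no pairwise cancellation.
- the binomial theorem — there is no sum-raised-to-a-power identity hiding in these terms.


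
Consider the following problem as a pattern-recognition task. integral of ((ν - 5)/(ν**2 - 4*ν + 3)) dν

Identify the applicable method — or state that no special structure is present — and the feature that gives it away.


Diagnosis: partial fractions — with ν**2 - 4*ν + 3 factorable and the degree on top strictly smaller, simple-fraction decomposition is immediate.


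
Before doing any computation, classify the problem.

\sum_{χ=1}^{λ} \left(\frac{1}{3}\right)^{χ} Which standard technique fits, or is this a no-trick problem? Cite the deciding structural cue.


Diagnosis: the geometric series formula — term-over-term division gives \frac{1}{3} every time — index-free ratio, geometric sum formula applies.


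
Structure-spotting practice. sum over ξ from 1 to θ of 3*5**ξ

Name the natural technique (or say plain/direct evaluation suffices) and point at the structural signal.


Best approach: the geometric series formula — term-over-term division gives 5 every time — index-free ratio, geometric sum formula applies.


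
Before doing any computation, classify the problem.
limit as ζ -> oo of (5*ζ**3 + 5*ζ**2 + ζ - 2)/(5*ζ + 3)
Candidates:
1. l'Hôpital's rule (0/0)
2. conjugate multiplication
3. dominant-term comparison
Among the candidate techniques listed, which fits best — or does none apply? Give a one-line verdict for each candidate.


Technique: dominant-term comparison — as ζ grows, only the highest-degree terms matter — compare leading terms and read the limit off.
- l'Hôpital's rule (0/0): viewed as a single quotient this runs to ∞/∞, not the 0/0 clash this candidate addresses; an at-infinity variant of the rule would resolve it, but comparing leading growth reads the answer without differentiating.
- conjugate multiplication: the conjugate move applies to radical differences, which this is not.
- dominant-term comparison — applies; the problem has the shape this method handles.


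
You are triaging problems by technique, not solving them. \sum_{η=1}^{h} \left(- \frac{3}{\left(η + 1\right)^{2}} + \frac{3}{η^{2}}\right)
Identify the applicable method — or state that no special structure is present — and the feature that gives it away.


Method: telescoping — the piece each term subtracts is \frac{3}{η^{2}} advanced by one index, and it reappears with a plus sign leading the following term — the sum collapses to its boundary terms.


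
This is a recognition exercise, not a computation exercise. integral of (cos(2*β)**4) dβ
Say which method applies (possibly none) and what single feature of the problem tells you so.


Verdict: a trigonometric identity — the even trigonometric power cos(2*β)**4 reduces by a double-angle identity before any integration is attempted.


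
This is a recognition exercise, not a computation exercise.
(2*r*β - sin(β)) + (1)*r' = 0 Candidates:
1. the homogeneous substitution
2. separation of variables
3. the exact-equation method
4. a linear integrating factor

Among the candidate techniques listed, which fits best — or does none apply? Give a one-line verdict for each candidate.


Technique: a linear integrating factor — linear in the unknown with genuine forcing: multiply through by the exponential of the integrated coefficient and the left side closes into one derivative.
- the homogeneous substitution — solved for the derivative, the right side changes under joint scaling of the two variables.
- separation of variables: no algebra isolates the independent variable on one side and the unknown on the other.
- the exact-equation method — exactness fails on the nose — the mixed partials do not match.
- a linear integrating factor: yes, a natural case for it.


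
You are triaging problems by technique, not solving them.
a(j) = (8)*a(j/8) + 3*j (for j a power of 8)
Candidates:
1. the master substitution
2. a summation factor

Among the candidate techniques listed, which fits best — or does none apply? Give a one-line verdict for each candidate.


Method: the master substitution — divide-the-index recursion (j/8 inside the call) straightens out once the index is rewritten as 8^m.
- the master substitution: yes — fits the structure here.
- a summation factor — a divided-index call is outside the fixed-shift first-order family a summation factor normalizes.


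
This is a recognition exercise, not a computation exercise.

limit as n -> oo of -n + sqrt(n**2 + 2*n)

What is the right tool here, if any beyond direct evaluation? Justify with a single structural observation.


Best approach: conjugate multiplication — divergence minus divergence hides a finite answer — expose it by pairing sqrt(n**2 + 2*n) - n with its conjugate.


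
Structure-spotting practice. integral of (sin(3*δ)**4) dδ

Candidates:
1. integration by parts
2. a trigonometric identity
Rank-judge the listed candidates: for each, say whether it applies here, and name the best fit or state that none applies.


Diagnosis: a trigonometric identity — the even trigonometric power sin(3*δ)**4 reduces by a double-angle identity before any integration is attempted.
- integration by parts: not the natural route: no polynomial-kernel product appears — a recursive parts reduction of the trigonometric product exists, but the identity rewrite is direct.
- a trigonometric identity: applicable, and directly so.


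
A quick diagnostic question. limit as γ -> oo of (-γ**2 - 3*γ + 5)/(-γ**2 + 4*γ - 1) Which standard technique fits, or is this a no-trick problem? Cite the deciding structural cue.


Verdict: dominant-term comparison — growth-rate triage: the leading powers of γ decide the limit, everything else is noise. Differentiating the expression as a single quotient would eventually settle it as well; matching dominant growth settles it immediately.


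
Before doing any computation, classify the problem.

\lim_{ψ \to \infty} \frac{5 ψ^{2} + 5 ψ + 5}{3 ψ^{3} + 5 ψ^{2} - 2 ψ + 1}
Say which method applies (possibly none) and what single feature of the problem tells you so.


Best approach: dominant-term comparison — divide through by the highest power of ψ; every lower-order term dies and the dominant terms decide the limit. l'Hôpital's at-infinity variant applies to the expression viewed as a single quotient; the leading-term comparison is the direct route.


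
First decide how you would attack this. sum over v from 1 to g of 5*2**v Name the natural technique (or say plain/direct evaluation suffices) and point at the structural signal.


Best approach: the geometric series formula — each term is 2 times the previous one, so the geometric-series formula applies directly.


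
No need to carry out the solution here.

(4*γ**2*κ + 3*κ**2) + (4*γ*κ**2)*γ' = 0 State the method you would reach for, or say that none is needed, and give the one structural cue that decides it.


Method: the exact-equation method — checking ∂/∂γ of 4*γ**2*κ + 3*κ**2 against ∂/∂κ of 4*γ*κ**2: they match — the equation is exact as it stands.


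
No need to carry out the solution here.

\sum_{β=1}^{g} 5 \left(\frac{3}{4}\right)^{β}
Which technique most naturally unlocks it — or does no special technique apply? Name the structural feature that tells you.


Best approach: the geometric series formula — check a ratio of consecutive terms: it is \frac{3}{4}, independent of the index, so the geometric formula closes the sum.


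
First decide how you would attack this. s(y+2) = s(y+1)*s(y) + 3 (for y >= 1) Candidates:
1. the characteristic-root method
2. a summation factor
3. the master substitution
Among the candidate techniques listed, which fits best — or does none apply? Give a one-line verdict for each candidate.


Diagnosis: no special technique — the map from one term to the next is curved, not linear, so linear closed-form machinery does not attach.
- the characteristic-root method — the recursion is nonlinear in the sequence values, so no linear-modes ansatz applies.
- a summation factor — the recursion is nonlinear — outside the first-order linear family a summation factor addresses.
- the master substitution — the recursion steps by a constant offset, so exponential reindexing is pointless.


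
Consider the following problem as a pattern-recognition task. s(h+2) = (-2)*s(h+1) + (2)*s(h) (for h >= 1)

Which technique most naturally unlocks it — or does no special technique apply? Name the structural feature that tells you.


Best approach: the characteristic-root method — try a geometric ansatz r^h: constant coefficients turn the recurrence into one polynomial equation in r.


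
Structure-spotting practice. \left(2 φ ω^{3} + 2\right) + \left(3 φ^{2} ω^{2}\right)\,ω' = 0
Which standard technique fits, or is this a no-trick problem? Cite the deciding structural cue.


Method: the exact-equation method — this form is already the differential of something: the matching mixed partials of 2 φ ω^{3} + 2 and 3 φ^{2} ω^{2} prove it.


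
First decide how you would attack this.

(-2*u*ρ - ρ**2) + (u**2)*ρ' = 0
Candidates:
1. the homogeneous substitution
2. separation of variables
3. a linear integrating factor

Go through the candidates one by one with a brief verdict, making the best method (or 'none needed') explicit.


Method: the homogeneous substitution — the slope is degree-zero homogeneous: the ratio substitution v = ρ/u collapses it. A Bernoulli substitution is a fair alternative on this equation directly; the homogeneous reading takes it as given.
- the homogeneous substitution: yes — fits the structure here.
- separation of variables: no algebra isolates the independent variable on one side and the unknown on the other.
- a linear integrating factor: a nonlinear term in the unknown puts this outside the integrating-factor template.


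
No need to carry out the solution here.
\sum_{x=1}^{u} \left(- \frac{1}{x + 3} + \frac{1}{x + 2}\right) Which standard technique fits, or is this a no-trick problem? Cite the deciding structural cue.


Diagnosis: telescoping — a difference of consecutive values of one function (\frac{1}{x + 2} at one index and the next) — telescoping by construction.


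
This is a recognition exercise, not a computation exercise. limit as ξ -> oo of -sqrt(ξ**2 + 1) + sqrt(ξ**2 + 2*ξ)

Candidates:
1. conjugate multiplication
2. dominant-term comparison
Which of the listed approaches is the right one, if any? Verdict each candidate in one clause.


Method: conjugate multiplication — turning the difference into a conjugate-rationalized ratio makes the limit readable.
- conjugate multiplication — applicable, and directly so.
- dominant-term comparison — this limit is not decided by comparing leading-term growth at infinity.


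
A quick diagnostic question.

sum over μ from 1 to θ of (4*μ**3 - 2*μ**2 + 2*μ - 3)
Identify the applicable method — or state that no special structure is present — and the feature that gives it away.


Technique: no special technique — Faulhaber territory: sum each constant-multiple power of μ with its closed-form formula, no trick required.


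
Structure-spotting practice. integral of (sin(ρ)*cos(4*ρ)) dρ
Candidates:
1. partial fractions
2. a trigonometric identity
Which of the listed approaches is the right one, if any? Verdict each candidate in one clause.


Diagnosis: a trigonometric identity — the product sin(ρ)*cos(4*ρ) converts to a sum of single-frequency sinusoids via the product-to-sum identity.
- partial fractions: there is no rational-function structure to decompose.
- a trigonometric identity — a fit — the right tool for this form.
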